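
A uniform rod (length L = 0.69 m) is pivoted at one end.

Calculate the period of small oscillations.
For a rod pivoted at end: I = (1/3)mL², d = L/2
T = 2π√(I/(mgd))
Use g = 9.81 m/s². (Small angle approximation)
I/m = (1/3)L² = 0.1587 m²; d = L/2 = 0.345 m
T = 2π√(I/(mgd)) = 2π√(0.1587/(9.81×0.345)) = 1.361 s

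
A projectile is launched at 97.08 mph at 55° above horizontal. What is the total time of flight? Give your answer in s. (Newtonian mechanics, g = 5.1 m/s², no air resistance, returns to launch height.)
T = 2v₀sin(θ)/g (with unit conversion) = 13.94 s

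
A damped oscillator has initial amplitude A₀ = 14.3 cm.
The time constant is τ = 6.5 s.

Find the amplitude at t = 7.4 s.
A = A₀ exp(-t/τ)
A = A₀ exp(−t/τ) = 14.3×exp(−7.4/6.5) = 4.58 cm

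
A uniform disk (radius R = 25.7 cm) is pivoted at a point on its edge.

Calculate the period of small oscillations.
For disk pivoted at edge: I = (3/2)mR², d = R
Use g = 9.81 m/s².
I/m = (3/2)R² = 0.09907 m²; d = R = 0.257 m
T = 2π√((3/2)R²/(gR)) = 2π√(3R/(2g)) = 1.246 s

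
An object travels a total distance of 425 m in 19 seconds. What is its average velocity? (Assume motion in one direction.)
v_avg = Δd / Δt = 425 / 19 = 22.37 m/s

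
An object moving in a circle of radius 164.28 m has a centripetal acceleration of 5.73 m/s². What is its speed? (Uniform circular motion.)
v = √(a_c × r) = √(5.73 × 164.28) = 30.68 m/s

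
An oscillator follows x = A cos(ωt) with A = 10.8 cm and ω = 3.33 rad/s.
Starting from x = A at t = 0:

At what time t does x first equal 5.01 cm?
cos(ωt) = x/A = 5.01/10.8 = 0.4639
ωt = arccos(0.4639) = 1.088 rad
t = 1.088/3.33 = 0.3269 s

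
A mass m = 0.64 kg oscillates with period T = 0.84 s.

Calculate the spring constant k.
T = 2π√(m/k) → k = m(2π/T)² = 0.64×(2π/0.84)² = 35.81 N/m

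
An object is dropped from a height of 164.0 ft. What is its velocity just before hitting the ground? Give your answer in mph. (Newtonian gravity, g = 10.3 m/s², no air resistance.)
v = √(2gh) (with unit conversion) = 71.78 mph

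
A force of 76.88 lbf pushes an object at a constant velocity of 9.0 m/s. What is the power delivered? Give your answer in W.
P = Fv = 342 N × 9 m/s = 3078 W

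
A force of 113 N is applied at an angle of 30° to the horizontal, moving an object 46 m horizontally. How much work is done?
W = Fd cosθ = 113×46×cos(30°) = 4501.6 J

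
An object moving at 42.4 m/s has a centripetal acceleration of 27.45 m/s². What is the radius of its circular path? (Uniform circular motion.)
r = v²/a_c = 42.4²/27.45 = 65.49 m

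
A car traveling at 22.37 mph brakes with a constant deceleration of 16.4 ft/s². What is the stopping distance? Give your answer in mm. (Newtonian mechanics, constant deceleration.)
d = v₀² / (2a) (with unit conversion) = 10000.0 mm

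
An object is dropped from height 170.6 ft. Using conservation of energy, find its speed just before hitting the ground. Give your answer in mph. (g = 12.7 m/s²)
mgh = ½mv² → v = √(2gh) = √(2×12.7×52) = 36.34 m/s = 81.3 mph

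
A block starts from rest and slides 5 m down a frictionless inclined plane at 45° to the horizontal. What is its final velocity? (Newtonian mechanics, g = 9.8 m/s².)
a = g sin(θ) = 9.8 × sin(45°) = 6.93 m/s²
v = √(2ad) = √(2 × 6.93 × 5) = 8.32 m/s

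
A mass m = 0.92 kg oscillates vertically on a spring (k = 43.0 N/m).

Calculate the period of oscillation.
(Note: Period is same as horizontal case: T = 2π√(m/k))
T = 2π√(m/k) = 2π√(0.92/43.0) = 0.9191 s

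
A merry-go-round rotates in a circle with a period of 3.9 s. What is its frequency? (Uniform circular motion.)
f = 1/T = 1/3.9 = 0.2564 Hz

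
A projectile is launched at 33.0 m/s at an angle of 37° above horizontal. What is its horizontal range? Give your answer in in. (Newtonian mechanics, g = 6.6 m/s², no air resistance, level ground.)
R = v₀² sin(2θ) / g (with unit conversion) = 6244.0 in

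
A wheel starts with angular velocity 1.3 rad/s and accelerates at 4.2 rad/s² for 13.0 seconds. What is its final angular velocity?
ω = ω₀ + αt = 1.3 + 4.2 × 13.0 = 55.9 rad/s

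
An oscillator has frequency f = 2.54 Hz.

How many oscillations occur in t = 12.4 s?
n = f×t = 2.54×12.4 = 31.5 oscillations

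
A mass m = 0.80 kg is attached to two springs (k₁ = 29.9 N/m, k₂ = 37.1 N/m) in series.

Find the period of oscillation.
k_eq = k₁k₂/(k₁+k₂) = 16.56 N/m
T = 2π√(m/k_eq) = 2π√(0.8/16.56) = 1.381 s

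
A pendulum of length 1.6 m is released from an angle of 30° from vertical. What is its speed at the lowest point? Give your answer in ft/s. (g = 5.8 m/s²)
h = L(1 − cosθ) = 1.6×(1 − cos30°) = 0.2144 m
v = √(2gh) = √(2×5.8×0.2144) = 1.577 m/s = 5.174 ft/s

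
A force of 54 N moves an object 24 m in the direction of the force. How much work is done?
W = Fd = 54×24 = 1296.0 J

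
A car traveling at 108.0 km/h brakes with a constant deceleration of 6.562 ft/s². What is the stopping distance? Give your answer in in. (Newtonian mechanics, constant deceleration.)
d = v₀² / (2a) (with unit conversion) = 8858.0 in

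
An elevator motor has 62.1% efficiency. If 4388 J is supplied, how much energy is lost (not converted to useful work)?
W_out = η × W_in = 0.621×4388 = 2724.9 J
W_lost = W_in − W_out = 4388 − 2724.9 = 1663.1 J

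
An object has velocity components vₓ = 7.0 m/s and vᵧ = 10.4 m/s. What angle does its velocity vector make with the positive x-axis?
θ = arctan(vᵧ/vₓ) = arctan(10.4/7.0) = 56.06°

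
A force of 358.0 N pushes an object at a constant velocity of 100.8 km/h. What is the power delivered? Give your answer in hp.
P = Fv = 358 N × 28 m/s = 1.002e+04 W = 13.44 hp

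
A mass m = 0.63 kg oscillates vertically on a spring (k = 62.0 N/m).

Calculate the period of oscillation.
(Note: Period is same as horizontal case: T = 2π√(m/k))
T = 2π√(m/k) = 2π√(0.63/62.0) = 0.6334 s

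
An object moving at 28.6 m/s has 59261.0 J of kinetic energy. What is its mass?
KE = ½mv² → m = 2KE/v² = 2×59261.0/28.6² = 144.9 kg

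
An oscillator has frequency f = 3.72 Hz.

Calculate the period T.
T = 1/f = 1/3.72 = 0.2688 s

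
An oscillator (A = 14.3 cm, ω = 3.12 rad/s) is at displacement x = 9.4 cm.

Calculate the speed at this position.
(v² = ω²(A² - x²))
v = ω√(A² − x²) = 3.12×√(0.143² − 0.094²) = 0.3362 m/s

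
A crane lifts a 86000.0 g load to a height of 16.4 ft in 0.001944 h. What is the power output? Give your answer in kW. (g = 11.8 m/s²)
W = mgh = 86×11.8×4.999 = 5073 J
P = W/t = 5073/6.998 = 724.8 W = 0.7248 kW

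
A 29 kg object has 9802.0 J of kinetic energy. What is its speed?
KE = ½mv² → v = √(2KE/m) = √(2×9802.0/29) = 26.0 m/s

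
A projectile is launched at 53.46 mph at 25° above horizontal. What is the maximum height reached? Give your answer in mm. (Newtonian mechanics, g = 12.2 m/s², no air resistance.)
H = v₀²sin²(θ)/(2g) (with unit conversion) = 4181.0 mm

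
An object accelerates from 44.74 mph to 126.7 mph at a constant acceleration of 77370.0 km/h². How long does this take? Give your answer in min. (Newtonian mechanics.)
t = (v - v₀)/a (with unit conversion) = 0.1023 min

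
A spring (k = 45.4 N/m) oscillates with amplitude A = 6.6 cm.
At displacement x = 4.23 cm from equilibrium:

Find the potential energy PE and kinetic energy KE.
E_total = ½kA² = ½×45.4×(0.066)² = 0.09888 J
PE = ½kx² = ½×45.4×(0.0423)² = 0.04062 J
KE = E_total − PE = 0.05826 J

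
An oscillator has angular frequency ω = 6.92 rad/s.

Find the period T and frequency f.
T = 2π/ω = 2π/6.92 = 0.908 s; f = ω/2π = 1.101 Hz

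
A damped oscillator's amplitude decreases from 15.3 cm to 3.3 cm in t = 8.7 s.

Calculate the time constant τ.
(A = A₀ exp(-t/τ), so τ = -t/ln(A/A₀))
A/A₀ = 3.3/15.3 = 0.2157; ln(A/A₀) = -1.534
τ = −t/ln(A/A₀) = −8.7/-1.534 = 5.672 s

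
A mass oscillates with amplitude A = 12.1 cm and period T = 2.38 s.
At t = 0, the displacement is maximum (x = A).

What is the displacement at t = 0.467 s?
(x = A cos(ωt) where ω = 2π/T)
ω = 2π/T = 2π/2.38 = 2.64 rad/s
x = A cos(ωt) = 12.1×cos(2.64×0.467) = 4.011 cm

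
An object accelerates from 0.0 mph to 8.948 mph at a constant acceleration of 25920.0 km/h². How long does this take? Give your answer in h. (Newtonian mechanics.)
t = (v - v₀)/a (with unit conversion) = 0.0005556 h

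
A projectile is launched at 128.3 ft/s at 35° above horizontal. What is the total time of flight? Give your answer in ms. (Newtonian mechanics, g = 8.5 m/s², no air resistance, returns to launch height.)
T = 2v₀sin(θ)/g (with unit conversion) = 5278.0 ms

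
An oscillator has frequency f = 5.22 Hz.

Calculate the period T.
T = 1/f = 1/5.22 = 0.1916 s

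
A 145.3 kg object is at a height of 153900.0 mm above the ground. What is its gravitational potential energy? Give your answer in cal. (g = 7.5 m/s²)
PE = mgh = 145.3 kg × 7.5 m/s² × 153.9 m = 1.677e+05 J = 40080.0 cal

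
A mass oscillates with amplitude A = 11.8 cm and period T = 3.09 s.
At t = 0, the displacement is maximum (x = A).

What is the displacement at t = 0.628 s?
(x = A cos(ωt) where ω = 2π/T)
ω = 2π/T = 2π/3.09 = 2.033 rad/s
x = A cos(ωt) = 11.8×cos(2.033×0.628) = 3.417 cm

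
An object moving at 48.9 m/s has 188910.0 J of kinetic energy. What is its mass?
KE = ½mv² → m = 2KE/v² = 2×188910.0/48.9² = 158.0 kg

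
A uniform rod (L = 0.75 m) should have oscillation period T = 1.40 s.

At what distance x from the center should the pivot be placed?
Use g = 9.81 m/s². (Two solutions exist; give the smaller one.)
T = 2π√((L²/12 + x²)/(gx)). Let c = T²g/(4π²) = 0.487.
x² − cx + L²/12 = 0 → x = (c − √(c² − L²/3))/2 = 0.132 m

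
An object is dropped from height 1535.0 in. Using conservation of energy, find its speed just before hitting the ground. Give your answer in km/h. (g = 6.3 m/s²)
mgh = ½mv² → v = √(2gh) = √(2×6.3×38.99) = 22.16 m/s = 79.79 km/h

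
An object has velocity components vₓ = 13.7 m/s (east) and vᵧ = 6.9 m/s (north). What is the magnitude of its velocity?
|v| = √(vₓ² + vᵧ²) = √(13.7² + 6.9²) = √(235.3) = 15.34 m/s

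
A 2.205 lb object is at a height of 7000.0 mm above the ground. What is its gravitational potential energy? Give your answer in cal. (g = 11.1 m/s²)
PE = mgh = 1 kg × 11.1 m/s² × 7 m = 77.71 J = 18.57 cal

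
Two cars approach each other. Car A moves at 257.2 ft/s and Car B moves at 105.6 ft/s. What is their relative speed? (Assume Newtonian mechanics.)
v_rel = v_A + v_B = 257.2 + 105.6 = 362.8 ft/s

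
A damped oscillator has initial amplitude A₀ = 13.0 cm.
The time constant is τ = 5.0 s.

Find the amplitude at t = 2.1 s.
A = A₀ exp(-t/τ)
A = A₀ exp(−t/τ) = 13.0×exp(−2.1/5.0) = 8.542 cm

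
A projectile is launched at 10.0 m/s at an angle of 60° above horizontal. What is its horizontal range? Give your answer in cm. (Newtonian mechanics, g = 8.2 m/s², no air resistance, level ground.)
R = v₀² sin(2θ) / g (with unit conversion) = 1056.0 cm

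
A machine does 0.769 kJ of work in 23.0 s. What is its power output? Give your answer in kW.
P = W/t = 769 J / 23 s = 33.43 W = 0.03343 kW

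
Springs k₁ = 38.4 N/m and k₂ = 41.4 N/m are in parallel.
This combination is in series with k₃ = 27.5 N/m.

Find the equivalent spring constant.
k₁₂ = k₁ + k₂ = 79.8 N/m (parallel)
1/k_eq = 1/k₁₂ + 1/k₃ → k_eq = 20.45 N/m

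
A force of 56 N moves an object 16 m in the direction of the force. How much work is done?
W = Fd = 56×16 = 896.0 J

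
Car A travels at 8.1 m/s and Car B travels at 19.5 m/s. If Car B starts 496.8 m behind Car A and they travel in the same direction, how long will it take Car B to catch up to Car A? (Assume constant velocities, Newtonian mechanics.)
Relative speed: v_rel = 19.5 - 8.1 = 11.4 m/s
Time to catch: t = d₀/v_rel = 496.8/11.4 = 43.58 s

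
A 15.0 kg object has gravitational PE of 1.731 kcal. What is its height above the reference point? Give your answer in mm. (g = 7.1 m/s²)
PE = mgh → h = PE/(mg) = 7243 J / (15 kg × 7.1 m/s²) = 68 m = 68000.0 mm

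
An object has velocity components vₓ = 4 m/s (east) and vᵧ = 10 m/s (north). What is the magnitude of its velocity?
|v| = √(vₓ² + vᵧ²) = √(4² + 10²) = √(116) = 10.77 m/s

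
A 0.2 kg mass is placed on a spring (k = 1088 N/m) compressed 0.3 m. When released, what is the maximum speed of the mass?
½kx² = ½mv² → v = x√(k/m) = 0.3×√(1088/0.2) = 22.13 m/s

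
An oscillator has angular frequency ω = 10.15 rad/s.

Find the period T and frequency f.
T = 2π/ω = 2π/10.15 = 0.619 s; f = ω/2π = 1.615 Hz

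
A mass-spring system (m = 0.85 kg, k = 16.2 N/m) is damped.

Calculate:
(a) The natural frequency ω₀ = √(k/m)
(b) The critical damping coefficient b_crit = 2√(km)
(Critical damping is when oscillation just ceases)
ω₀ = √(k/m) = √(16.2/0.85) = 4.366 rad/s
b_crit = 2√(km) = 2√(16.2×0.85) = 7.422 kg/s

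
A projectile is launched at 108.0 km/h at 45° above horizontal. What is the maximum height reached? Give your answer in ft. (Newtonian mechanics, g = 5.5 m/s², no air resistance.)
H = v₀²sin²(θ)/(2g) (with unit conversion) = 134.2 ft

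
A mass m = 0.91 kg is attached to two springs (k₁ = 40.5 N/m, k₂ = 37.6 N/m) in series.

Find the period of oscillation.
k_eq = k₁k₂/(k₁+k₂) = 19.5 N/m
T = 2π√(m/k_eq) = 2π√(0.91/19.5) = 1.357 s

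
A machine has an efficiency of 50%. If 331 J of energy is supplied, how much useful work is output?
W_out = η × W_in = 0.5 × 331 = 165.5 J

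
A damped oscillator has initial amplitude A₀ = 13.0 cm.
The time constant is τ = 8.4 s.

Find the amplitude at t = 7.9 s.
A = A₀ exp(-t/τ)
A = A₀ exp(−t/τ) = 13.0×exp(−7.9/8.4) = 5.076 cm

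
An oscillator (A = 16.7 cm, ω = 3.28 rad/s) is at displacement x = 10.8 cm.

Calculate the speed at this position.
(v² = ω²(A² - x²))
v = ω√(A² − x²) = 3.28×√(0.167² − 0.108²) = 0.4178 m/s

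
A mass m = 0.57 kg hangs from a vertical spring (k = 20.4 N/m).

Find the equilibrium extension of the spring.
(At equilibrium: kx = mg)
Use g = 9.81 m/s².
x_eq = mg/k = 0.57×9.81/20.4 = 0.2741 m = 27.41 cm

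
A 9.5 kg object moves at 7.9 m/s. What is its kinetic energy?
KE = ½mv² = ½×9.5×7.9² = 296.4475 J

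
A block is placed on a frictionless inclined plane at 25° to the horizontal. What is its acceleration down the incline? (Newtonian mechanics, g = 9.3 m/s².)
a = g sin(θ) = 9.3 × sin(25°) = 9.3 × 0.4226 = 3.93 m/s²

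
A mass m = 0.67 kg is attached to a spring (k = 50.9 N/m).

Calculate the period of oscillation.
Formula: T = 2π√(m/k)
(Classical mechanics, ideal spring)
T = 2π√(m/k) = 2π√(0.67/50.9) = 0.7209 s; f = 1/T = 1.387 Hz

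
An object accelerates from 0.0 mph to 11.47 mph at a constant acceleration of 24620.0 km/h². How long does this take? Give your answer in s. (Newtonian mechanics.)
t = (v - v₀)/a (with unit conversion) = 2.699 s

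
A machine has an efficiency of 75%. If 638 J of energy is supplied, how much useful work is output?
W_out = η × W_in = 0.75 × 638 = 478.5 J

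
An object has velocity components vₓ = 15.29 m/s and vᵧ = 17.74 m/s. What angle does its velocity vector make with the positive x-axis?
θ = arctan(vᵧ/vₓ) = arctan(17.74/15.29) = 49.24°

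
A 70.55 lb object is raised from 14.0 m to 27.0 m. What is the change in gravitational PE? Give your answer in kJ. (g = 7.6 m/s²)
ΔPE = mg(h₂ − h₁) = 32 kg × 7.6 m/s² × (27 − 14) m = 3162 J = 3.162 kJ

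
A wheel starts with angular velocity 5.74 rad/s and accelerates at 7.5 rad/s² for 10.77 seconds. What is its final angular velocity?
ω = ω₀ + αt = 5.74 + 7.5 × 10.77 = 86.51 rad/s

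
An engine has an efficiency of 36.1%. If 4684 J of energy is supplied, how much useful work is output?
W_out = η × W_in = 0.361 × 4684 = 1690.9 J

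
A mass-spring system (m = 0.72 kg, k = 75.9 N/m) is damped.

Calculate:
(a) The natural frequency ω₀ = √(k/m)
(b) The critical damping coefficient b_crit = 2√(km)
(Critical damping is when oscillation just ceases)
ω₀ = √(k/m) = √(75.9/0.72) = 10.27 rad/s
b_crit = 2√(km) = 2√(75.9×0.72) = 14.78 kg/s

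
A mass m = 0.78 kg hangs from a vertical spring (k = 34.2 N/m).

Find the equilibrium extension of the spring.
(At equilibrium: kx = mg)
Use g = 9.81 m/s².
x_eq = mg/k = 0.78×9.81/34.2 = 0.2237 m = 22.37 cm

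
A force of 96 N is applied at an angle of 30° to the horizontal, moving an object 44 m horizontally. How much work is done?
W = Fd cosθ = 96×44×cos(30°) = 3658.1 J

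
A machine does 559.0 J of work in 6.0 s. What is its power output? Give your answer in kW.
P = W/t = 559 J / 6 s = 93.17 W = 0.09317 kW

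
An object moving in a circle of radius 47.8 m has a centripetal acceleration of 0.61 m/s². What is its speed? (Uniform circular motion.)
v = √(a_c × r) = √(0.61 × 47.8) = 5.4 m/s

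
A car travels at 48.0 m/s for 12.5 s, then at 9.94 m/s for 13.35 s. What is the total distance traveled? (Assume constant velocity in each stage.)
d₁ = v₁t₁ = 48.0 × 12.5 = 600 m
d₂ = v₂t₂ = 9.94 × 13.35 = 132.699 m
d_total = 600 + 132.699 = 732.7 m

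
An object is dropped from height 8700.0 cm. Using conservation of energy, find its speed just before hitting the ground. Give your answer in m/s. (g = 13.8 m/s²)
mgh = ½mv² → v = √(2gh) = √(2×13.8×87) = 49 m/s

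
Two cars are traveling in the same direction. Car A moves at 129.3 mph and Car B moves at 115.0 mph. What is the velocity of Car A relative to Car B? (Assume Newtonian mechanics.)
v_rel = v_A - v_B = 129.3 - 115.0 = 14.3 mph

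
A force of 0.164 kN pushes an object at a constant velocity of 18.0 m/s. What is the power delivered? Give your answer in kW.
P = Fv = 164 N × 18 m/s = 2952 W = 2.952 kW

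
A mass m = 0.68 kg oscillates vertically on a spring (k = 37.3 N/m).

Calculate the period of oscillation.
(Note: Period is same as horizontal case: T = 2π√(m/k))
T = 2π√(m/k) = 2π√(0.68/37.3) = 0.8484 s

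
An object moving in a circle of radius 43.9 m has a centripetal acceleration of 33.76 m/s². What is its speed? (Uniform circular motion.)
v = √(a_c × r) = √(33.76 × 43.9) = 38.5 m/s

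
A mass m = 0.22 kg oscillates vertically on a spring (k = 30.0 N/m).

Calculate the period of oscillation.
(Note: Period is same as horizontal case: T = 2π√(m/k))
T = 2π√(m/k) = 2π√(0.22/30.0) = 0.5381 s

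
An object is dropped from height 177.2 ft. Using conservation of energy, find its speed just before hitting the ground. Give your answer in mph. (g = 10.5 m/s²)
mgh = ½mv² → v = √(2gh) = √(2×10.5×54.01) = 33.68 m/s = 75.34 mph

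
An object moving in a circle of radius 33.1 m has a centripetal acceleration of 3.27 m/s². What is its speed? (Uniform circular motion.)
v = √(a_c × r) = √(3.27 × 33.1) = 10.4 m/s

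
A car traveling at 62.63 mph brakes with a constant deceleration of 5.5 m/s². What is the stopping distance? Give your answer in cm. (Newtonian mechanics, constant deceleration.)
d = v₀² / (2a) (with unit conversion) = 7126.0 cm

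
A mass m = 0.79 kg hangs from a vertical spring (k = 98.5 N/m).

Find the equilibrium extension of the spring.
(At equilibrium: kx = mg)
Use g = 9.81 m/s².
x_eq = mg/k = 0.79×9.81/98.5 = 0.07868 m = 7.868 cm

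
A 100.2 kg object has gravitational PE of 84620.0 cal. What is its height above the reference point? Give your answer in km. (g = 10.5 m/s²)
PE = mgh → h = PE/(mg) = 3.541e+05 J / (100.2 kg × 10.5 m/s²) = 336.5 m = 0.3365 km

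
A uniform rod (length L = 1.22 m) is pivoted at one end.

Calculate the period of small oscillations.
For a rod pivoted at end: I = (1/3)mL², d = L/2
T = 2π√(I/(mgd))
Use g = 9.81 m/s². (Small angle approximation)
I/m = (1/3)L² = 0.4961 m²; d = L/2 = 0.61 m
T = 2π√(I/(mgd)) = 2π√(0.4961/(9.81×0.61)) = 1.809 s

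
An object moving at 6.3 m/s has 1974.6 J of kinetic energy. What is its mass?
KE = ½mv² → m = 2KE/v² = 2×1974.6/6.3² = 99.5 kg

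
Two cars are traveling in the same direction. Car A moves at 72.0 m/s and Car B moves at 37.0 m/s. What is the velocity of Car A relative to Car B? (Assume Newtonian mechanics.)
v_rel = v_A - v_B = 72.0 - 37.0 = 35.0 m/s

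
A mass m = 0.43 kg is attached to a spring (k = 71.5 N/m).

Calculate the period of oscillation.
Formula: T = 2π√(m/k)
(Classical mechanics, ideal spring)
T = 2π√(m/k) = 2π√(0.43/71.5) = 0.4873 s; f = 1/T = 2.052 Hz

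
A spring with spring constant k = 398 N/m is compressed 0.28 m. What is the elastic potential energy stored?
PE = ½kx² = ½×398×0.28² = 15.6 J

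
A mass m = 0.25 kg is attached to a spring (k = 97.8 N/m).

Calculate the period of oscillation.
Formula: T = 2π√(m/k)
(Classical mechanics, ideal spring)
T = 2π√(m/k) = 2π√(0.25/97.8) = 0.3177 s; f = 1/T = 3.148 Hz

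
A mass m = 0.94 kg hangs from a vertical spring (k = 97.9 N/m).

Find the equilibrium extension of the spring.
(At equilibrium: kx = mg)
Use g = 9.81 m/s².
x_eq = mg/k = 0.94×9.81/97.9 = 0.09419 m = 9.419 cm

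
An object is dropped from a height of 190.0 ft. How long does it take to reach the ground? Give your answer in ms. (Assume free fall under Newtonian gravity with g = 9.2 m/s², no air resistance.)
t = √(2h/g) (with unit conversion) = 3548.0 ms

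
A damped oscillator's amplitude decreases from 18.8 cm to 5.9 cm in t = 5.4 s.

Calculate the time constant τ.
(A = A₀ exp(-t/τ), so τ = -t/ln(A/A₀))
A/A₀ = 5.9/18.8 = 0.3138; ln(A/A₀) = -1.159
τ = −t/ln(A/A₀) = −5.4/-1.159 = 4.66 s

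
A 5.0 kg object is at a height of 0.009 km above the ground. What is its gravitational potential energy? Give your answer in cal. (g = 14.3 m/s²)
PE = mgh = 5 kg × 14.3 m/s² × 9 m = 643.5 J = 153.8 cal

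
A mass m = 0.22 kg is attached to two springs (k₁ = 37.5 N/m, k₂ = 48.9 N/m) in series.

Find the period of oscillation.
k_eq = k₁k₂/(k₁+k₂) = 21.22 N/m
T = 2π√(m/k_eq) = 2π√(0.22/21.22) = 0.6397 s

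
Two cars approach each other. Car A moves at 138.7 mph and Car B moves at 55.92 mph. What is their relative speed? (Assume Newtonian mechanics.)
v_rel = v_A + v_B = 138.7 + 55.92 = 194.6 mph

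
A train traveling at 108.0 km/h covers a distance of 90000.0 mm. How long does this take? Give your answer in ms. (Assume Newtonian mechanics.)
t = d/v (with unit conversion) = 3000.0 ms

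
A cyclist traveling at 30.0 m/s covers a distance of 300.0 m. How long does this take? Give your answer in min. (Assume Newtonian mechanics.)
t = d/v (with unit conversion) = 0.1667 min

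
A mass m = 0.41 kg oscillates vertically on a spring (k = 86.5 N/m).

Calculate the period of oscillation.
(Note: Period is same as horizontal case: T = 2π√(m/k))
T = 2π√(m/k) = 2π√(0.41/86.5) = 0.4326 s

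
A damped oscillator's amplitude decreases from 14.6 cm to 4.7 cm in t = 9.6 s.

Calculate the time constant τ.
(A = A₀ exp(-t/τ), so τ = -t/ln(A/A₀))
A/A₀ = 4.7/14.6 = 0.3219; ln(A/A₀) = -1.133
τ = −t/ln(A/A₀) = −9.6/-1.133 = 8.47 s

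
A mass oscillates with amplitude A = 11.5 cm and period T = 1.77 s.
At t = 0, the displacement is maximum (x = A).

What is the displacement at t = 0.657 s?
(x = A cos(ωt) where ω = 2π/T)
ω = 2π/T = 2π/1.77 = 3.55 rad/s
x = A cos(ωt) = 11.5×cos(3.55×0.657) = -7.935 cm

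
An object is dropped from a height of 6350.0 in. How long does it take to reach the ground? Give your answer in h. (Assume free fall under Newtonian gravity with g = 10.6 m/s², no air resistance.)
t = √(2h/g) (with unit conversion) = 0.001532 h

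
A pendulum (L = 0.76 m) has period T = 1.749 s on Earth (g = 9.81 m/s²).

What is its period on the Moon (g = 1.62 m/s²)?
T = 2π√(L/g), so T_moon/T_earth = √(g_earth/g_moon)
T_moon = 2π√(0.76/1.62) = 4.304 s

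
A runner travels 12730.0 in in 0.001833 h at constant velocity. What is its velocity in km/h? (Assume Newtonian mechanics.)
v = d/t (with unit conversion) = 176.4 km/h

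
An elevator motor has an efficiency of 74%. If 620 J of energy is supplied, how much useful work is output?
W_out = η × W_in = 0.74 × 620 = 458.8 J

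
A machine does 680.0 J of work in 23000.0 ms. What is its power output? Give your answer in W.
P = W/t = 680 J / 23 s = 29.57 W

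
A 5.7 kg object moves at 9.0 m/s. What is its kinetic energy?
KE = ½mv² = ½×5.7×9.0² = 230.85 J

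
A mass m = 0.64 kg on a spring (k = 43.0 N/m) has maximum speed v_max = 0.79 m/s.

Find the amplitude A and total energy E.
½mv²_max = ½kA² → A = v_max√(m/k) = 0.79×√(0.64/43.0) = 0.09638 m = 9.638 cm
E = ½mv²_max = ½×0.64×0.79² = 0.1997 J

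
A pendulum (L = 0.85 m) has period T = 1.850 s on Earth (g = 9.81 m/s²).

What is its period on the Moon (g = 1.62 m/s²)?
T = 2π√(L/g), so T_moon/T_earth = √(g_earth/g_moon)
T_moon = 2π√(0.85/1.62) = 4.551 s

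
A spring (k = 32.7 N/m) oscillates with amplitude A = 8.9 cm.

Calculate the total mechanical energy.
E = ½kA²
E = ½kA² = ½×32.7×(0.089)² = 0.1295 J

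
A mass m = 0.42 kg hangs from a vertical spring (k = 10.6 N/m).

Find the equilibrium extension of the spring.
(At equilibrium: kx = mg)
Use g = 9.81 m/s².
x_eq = mg/k = 0.42×9.81/10.6 = 0.3887 m = 38.87 cm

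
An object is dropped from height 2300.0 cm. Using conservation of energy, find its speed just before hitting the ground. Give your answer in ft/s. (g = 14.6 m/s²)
mgh = ½mv² → v = √(2gh) = √(2×14.6×23) = 25.92 m/s = 85.02 ft/s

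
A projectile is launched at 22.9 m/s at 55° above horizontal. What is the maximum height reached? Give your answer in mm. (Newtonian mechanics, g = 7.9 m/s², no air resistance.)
H = v₀²sin²(θ)/(2g) (with unit conversion) = 22270.0 mm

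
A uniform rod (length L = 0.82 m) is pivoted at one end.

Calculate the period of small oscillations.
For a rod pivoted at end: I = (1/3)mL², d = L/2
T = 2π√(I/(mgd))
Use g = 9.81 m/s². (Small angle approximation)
I/m = (1/3)L² = 0.2241 m²; d = L/2 = 0.41 m
T = 2π√(I/(mgd)) = 2π√(0.2241/(9.81×0.41)) = 1.483 s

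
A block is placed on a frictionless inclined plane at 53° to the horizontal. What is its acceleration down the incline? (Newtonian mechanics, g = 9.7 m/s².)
a = g sin(θ) = 9.7 × sin(53°) = 9.7 × 0.7986 = 7.75 m/s²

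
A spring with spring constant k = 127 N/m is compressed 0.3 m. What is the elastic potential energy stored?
PE = ½kx² = ½×127×0.3² = 5.715 J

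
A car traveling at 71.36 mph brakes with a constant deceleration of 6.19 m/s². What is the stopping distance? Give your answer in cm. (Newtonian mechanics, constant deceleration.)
d = v₀² / (2a) (with unit conversion) = 8220.0 cm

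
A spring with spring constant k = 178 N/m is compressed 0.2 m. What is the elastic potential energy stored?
PE = ½kx² = ½×178×0.2² = 3.56 J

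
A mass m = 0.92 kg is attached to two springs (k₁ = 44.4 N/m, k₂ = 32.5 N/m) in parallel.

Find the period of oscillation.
k_eq = k₁+k₂ = 76.9 N/m
T = 2π√(m/k_eq) = 2π√(0.92/76.9) = 0.6872 s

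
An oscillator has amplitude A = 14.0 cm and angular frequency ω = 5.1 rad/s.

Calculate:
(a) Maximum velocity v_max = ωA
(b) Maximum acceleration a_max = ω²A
v_max = ωA = 5.1×0.14 = 0.714 m/s
a_max = ω²A = 5.1²×0.14 = 3.641 m/s²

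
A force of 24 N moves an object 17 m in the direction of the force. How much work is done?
W = Fd = 24×17 = 408.0 J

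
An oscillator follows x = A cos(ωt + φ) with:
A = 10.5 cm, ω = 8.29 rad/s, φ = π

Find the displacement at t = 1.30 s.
x = A cos(ωt + φ) = 10.5×cos(8.29×1.3 + π) = 2.277 cm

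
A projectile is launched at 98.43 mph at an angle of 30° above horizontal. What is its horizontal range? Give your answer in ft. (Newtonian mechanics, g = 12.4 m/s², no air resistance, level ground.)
R = v₀² sin(2θ) / g (with unit conversion) = 443.7 ft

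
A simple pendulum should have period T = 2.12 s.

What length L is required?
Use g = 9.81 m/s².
T = 2π√(L/g) → L = g(T/2π)² = 9.81×(2.12/2π)² = 1.117 m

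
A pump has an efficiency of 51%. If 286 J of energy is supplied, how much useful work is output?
W_out = η × W_in = 0.51 × 286 = 145.86 J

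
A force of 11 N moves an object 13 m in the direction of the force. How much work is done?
W = Fd = 11×13 = 143.0 J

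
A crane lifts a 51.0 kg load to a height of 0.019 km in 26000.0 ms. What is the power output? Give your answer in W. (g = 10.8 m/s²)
W = mgh = 51×10.8×19 = 1.047e+04 J
P = W/t = 1.047e+04/26 = 402.5 W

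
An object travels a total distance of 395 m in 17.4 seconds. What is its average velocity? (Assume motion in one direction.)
v_avg = Δd / Δt = 395 / 17.4 = 22.7 m/s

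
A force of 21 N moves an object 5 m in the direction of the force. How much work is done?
W = Fd = 21×5 = 105.0 J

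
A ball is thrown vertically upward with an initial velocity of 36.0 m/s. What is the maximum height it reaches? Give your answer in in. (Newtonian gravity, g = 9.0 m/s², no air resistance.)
h_max = v₀²/(2g) (with unit conversion) = 2835.0 in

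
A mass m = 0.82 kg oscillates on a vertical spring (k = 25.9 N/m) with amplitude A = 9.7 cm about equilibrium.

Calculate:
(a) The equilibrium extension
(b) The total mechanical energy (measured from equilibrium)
x_eq = mg/k = 0.82×9.81/25.9 = 0.3106 m = 31.06 cm
E = ½kA² = ½×25.9×(0.097)² = 0.1218 J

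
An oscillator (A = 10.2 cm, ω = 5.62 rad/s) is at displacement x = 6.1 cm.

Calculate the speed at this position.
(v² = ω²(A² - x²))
v = ω√(A² − x²) = 5.62×√(0.102² − 0.061²) = 0.4594 m/s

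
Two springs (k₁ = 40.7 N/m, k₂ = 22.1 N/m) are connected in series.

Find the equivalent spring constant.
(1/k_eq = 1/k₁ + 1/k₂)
1/k_eq = 1/40.7 + 1/22.1 = 0.069819; k_eq = 14.32 N/m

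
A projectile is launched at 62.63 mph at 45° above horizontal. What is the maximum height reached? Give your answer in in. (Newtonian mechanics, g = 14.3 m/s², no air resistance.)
H = v₀²sin²(θ)/(2g) (with unit conversion) = 539.5 in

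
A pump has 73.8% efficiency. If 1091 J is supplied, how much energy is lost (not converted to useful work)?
W_out = η × W_in = 0.738×1091 = 805.16 J
W_lost = W_in − W_out = 1091 − 805.16 = 285.84 J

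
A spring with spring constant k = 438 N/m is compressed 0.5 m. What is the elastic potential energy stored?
PE = ½kx² = ½×438×0.5² = 54.75 J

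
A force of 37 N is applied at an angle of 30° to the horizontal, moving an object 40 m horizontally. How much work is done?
W = Fd cosθ = 37×40×cos(30°) = 1281.7 J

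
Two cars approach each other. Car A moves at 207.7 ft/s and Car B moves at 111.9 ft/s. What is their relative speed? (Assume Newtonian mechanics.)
v_rel = v_A + v_B = 207.7 + 111.9 = 319.6 ft/s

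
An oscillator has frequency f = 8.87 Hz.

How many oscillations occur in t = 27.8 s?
n = f×t = 8.87×27.8 = 246.6 oscillations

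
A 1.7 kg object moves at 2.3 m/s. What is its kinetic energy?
KE = ½mv² = ½×1.7×2.3² = 4.4965 J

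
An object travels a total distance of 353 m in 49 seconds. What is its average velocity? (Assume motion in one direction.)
v_avg = Δd / Δt = 353 / 49 = 7.2 m/s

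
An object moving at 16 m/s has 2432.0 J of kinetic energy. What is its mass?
KE = ½mv² → m = 2KE/v² = 2×2432.0/16² = 19.0 kg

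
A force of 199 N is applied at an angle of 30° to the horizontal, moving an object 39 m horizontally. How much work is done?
W = Fd cosθ = 199×39×cos(30°) = 6721.2 J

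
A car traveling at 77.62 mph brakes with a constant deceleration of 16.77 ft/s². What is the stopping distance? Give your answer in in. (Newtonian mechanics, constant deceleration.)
d = v₀² / (2a) (with unit conversion) = 4637.0 in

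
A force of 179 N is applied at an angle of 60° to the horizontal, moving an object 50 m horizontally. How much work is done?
W = Fd cosθ = 179×50×cos(60°) = 4475.0 J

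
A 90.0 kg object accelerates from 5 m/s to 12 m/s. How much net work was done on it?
W_net = ΔKE = ½m(v₂² − v₁²) = ½×90.0×(12² − 5²) = 5355.0 J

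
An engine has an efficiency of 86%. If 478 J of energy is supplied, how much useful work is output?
W_out = η × W_in = 0.86 × 478 = 411.08 J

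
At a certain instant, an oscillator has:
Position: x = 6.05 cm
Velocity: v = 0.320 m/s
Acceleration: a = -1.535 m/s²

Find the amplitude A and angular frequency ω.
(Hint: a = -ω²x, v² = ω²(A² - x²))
a = −ω²x → ω = √(|a|/x) = √(1.535/0.0605) = 5.037 rad/s
v² = ω²(A² − x²) → A = √(x² + v²/ω²) = √(0.0605² + 0.32²/5.037²) = 0.08773 m = 8.773 cm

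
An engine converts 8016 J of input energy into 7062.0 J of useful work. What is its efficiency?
η = W_out/W_in = 7062.0/8016 = 0.881 = 88.1%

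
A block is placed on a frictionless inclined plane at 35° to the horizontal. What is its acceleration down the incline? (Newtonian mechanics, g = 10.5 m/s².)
a = g sin(θ) = 10.5 × sin(35°) = 10.5 × 0.5736 = 6.02 m/s²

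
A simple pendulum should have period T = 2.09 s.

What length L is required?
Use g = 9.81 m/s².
T = 2π√(L/g) → L = g(T/2π)² = 9.81×(2.09/2π)² = 1.085 m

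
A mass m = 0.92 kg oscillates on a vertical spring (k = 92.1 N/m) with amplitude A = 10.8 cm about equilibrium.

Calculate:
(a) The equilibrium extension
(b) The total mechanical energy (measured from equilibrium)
x_eq = mg/k = 0.92×9.81/92.1 = 0.09799 m = 9.799 cm
E = ½kA² = ½×92.1×(0.108)² = 0.5371 J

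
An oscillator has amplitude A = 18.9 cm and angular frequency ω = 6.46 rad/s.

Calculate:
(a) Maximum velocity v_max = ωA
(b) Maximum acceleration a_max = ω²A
v_max = ωA = 6.46×0.189 = 1.221 m/s
a_max = ω²A = 6.46²×0.189 = 7.887 m/s²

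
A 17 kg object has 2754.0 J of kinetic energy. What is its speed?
KE = ½mv² → v = √(2KE/m) = √(2×2754.0/17) = 18.0 m/s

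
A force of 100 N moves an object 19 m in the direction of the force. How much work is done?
W = Fd = 100×19 = 1900.0 J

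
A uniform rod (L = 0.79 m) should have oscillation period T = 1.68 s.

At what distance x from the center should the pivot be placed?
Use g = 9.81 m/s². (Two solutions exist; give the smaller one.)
T = 2π√((L²/12 + x²)/(gx)). Let c = T²g/(4π²) = 0.7013.
x² − cx + L²/12 = 0 → x = (c − √(c² − L²/3))/2 = 0.08428 m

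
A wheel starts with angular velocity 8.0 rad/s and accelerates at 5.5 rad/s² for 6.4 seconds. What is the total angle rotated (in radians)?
θ = ω₀t + ½αt² = 8.0×6.4 + ½×5.5×6.4² = 163.84 rad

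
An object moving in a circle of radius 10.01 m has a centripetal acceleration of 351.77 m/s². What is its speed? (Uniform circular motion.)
v = √(a_c × r) = √(351.77 × 10.01) = 59.34 m/s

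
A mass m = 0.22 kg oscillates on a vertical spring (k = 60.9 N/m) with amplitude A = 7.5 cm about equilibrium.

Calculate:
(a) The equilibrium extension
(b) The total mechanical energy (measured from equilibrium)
x_eq = mg/k = 0.22×9.81/60.9 = 0.03544 m = 3.544 cm
E = ½kA² = ½×60.9×(0.075)² = 0.1713 J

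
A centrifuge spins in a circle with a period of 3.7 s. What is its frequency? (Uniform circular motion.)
f = 1/T = 1/3.7 = 0.2703 Hz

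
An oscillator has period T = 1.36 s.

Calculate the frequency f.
f = 1/T = 1/1.36 = 0.7353 Hz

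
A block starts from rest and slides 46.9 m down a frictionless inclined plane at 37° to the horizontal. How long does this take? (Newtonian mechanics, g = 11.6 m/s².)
a = g sin(θ) = 11.6 × sin(37°) = 6.98 m/s²
t = √(2d/a) = √(2 × 46.9 / 6.98) = 3.67 s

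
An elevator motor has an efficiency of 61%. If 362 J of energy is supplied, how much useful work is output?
W_out = η × W_in = 0.61 × 362 = 220.82 J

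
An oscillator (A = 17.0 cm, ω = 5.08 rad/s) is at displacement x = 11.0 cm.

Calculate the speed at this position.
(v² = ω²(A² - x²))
v = ω√(A² − x²) = 5.08×√(0.17² − 0.11²) = 0.6584 m/s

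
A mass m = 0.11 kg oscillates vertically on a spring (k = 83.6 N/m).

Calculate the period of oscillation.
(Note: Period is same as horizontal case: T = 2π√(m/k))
T = 2π√(m/k) = 2π√(0.11/83.6) = 0.2279 s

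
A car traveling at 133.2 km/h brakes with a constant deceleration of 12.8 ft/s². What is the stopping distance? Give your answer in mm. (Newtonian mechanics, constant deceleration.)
d = v₀² / (2a) (with unit conversion) = 175400.0 mm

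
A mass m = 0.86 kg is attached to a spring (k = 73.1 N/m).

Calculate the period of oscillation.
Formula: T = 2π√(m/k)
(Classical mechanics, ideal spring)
T = 2π√(m/k) = 2π√(0.86/73.1) = 0.6815 s; f = 1/T = 1.467 Hz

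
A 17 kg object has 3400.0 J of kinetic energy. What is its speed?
KE = ½mv² → v = √(2KE/m) = √(2×3400.0/17) = 20.0 m/s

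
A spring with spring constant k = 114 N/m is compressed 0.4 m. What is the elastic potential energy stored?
PE = ½kx² = ½×114×0.4² = 9.12 J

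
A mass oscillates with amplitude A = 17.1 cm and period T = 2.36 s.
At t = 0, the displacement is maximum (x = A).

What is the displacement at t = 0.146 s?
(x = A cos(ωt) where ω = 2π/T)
ω = 2π/T = 2π/2.36 = 2.662 rad/s
x = A cos(ωt) = 17.1×cos(2.662×0.146) = 15.82 cm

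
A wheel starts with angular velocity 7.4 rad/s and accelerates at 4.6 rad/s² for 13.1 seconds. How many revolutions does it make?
θ = ω₀t + ½αt² = 7.4×13.1 + ½×4.6×13.1² = 491.64 rad
Revolutions = θ/(2π) = 491.64/(2π) = 78.25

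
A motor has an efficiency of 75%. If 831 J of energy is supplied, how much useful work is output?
W_out = η × W_in = 0.75 × 831 = 623.25 J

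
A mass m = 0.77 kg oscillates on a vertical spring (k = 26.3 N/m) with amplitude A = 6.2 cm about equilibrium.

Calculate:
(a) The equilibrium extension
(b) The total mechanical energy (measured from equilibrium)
x_eq = mg/k = 0.77×9.81/26.3 = 0.2872 m = 28.72 cm
E = ½kA² = ½×26.3×(0.062)² = 0.05055 J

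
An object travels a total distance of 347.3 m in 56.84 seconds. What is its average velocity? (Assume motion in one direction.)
v_avg = Δd / Δt = 347.3 / 56.84 = 6.11 m/s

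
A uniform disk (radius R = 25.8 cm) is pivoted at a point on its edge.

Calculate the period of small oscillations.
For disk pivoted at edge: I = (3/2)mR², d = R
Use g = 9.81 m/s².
I/m = (3/2)R² = 0.09985 m²; d = R = 0.258 m
T = 2π√((3/2)R²/(gR)) = 2π√(3R/(2g)) = 1.248 s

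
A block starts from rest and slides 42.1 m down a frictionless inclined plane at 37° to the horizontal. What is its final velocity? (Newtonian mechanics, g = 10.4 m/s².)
a = g sin(θ) = 10.4 × sin(37°) = 6.26 m/s²
v = √(2ad) = √(2 × 6.26 × 42.1) = 22.96 m/s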